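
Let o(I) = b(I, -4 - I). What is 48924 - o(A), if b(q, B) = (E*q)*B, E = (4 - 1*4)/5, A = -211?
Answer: 48924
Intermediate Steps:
E = 0 (E = (4 - 4)*(1/5) = 0*(1/5) = 0)
b(q, B) = 0 (b(q, B) = (0*q)*B = 0*B = 0)
o(I) = 0
48924 - o(A) = 48924 - 1*0 = 48924 + 0 = 48924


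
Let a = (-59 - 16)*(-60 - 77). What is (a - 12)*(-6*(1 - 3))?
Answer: 123156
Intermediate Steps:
a = 10275 (a = -75*(-137) = 10275)
(a - 12)*(-6*(1 - 3)) = (10275 - 12)*(-6*(1 - 3)) = 10263*(-6*(-2)) = 10263*12 = 123156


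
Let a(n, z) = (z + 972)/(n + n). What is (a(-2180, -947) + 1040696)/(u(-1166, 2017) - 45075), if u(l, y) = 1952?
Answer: -907486907/37603256 ≈ -24.133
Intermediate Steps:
a(n, z) = (972 + z)/(2*n) (a(n, z) = (972 + z)/((2*n)) = (972 + z)*(1/(2*n)) = (972 + z)/(2*n))
(a(-2180, -947) + 1040696)/(u(-1166, 2017) - 45075) = ((1/2)*(972 - 947)/(-2180) + 1040696)/(1952 - 45075) = ((1/2)*(-1/2180)*25 + 1040696)/(-43123) = (-5/872 + 1040696)*(-1/43123) = (907486907/872)*(-1/43123) = -907486907/37603256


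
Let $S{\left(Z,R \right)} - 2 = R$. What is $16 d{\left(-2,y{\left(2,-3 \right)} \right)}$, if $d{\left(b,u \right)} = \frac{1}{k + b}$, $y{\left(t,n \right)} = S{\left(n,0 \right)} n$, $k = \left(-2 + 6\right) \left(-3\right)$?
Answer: $- \frac{8}{7} \approx -1.1429$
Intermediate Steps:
$k = -12$ ($k = 4 \left(-3\right) = -12$)
$S{\left(Z,R \right)} = 2 + R$
$y{\left(t,n \right)} = 2 n$ ($y{\left(t,n \right)} = \left(2 + 0\right) n = 2 n$)
$d{\left(b,u \right)} = \frac{1}{-12 + b}$
$16 d{\left(-2,y{\left(2,-3 \right)} \right)} = \frac{16}{-12 - 2} = \frac{16}{-14} = 16 \left(- \frac{1}{14}\right) = - \frac{8}{7}$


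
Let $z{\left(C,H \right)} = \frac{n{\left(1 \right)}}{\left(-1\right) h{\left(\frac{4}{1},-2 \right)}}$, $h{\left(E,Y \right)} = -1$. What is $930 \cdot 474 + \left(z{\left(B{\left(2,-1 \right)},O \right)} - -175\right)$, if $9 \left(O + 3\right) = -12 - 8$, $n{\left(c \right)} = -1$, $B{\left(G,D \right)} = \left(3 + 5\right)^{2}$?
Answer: $440994$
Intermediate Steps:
$B{\left(G,D \right)} = 64$ ($B{\left(G,D \right)} = 8^{2} = 64$)
$O = - \frac{47}{9}$ ($O = -3 + \frac{-12 - 8}{9} = -3 + \frac{1}{9} \left(-20\right) = -3 - \frac{20}{9} = - \frac{47}{9} \approx -5.2222$)
$z{\left(C,H \right)} = -1$ ($z{\left(C,H \right)} = - \frac{1}{\left(-1\right) \left(-1\right)} = - 1^{-1} = \left(-1\right) 1 = -1$)
$930 \cdot 474 + \left(z{\left(B{\left(2,-1 \right)},O \right)} - -175\right) = 930 \cdot 474 - -174 = 440820 + \left(-1 + 175\right) = 440820 + 174 = 440994$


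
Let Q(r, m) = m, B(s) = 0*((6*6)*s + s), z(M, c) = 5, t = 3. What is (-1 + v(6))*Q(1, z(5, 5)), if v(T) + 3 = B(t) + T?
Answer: 10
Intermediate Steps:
B(s) = 0 (B(s) = 0*(36*s + s) = 0*(37*s) = 0)
v(T) = -3 + T (v(T) = -3 + (0 + T) = -3 + T)
(-1 + v(6))*Q(1, z(5, 5)) = (-1 + (-3 + 6))*5 = (-1 + 3)*5 = 2*5 = 10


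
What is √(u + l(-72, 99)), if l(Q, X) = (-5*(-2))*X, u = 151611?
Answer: √152601 ≈ 390.64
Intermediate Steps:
l(Q, X) = 10*X
√(u + l(-72, 99)) = √(151611 + 10*99) = √(151611 + 990) = √152601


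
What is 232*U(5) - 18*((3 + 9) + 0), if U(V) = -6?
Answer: -1608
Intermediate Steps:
232*U(5) - 18*((3 + 9) + 0) = 232*(-6) - 18*((3 + 9) + 0) = -1392 - 18*(12 + 0) = -1392 - 18*12 = -1392 - 216 = -1608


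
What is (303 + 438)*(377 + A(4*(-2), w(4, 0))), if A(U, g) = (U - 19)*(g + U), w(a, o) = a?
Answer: 359385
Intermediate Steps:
A(U, g) = (-19 + U)*(U + g)
(303 + 438)*(377 + A(4*(-2), w(4, 0))) = (303 + 438)*(377 + ((4*(-2))² - 76*(-2) - 19*4 + (4*(-2))*4)) = 741*(377 + ((-8)² - 19*(-8) - 76 - 8*4)) = 741*(377 + (64 + 152 - 76 - 32)) = 741*(377 + 108) = 741*485 = 359385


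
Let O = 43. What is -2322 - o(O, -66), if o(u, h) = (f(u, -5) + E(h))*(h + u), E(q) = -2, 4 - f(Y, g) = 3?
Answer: -2345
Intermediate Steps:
f(Y, g) = 1 (f(Y, g) = 4 - 1*3 = 4 - 3 = 1)
o(u, h) = -h - u (o(u, h) = (1 - 2)*(h + u) = -(h + u) = -h - u)
-2322 - o(O, -66) = -2322 - (-1*(-66) - 1*43) = -2322 - (66 - 43) = -2322 - 1*23 = -2322 - 23 = -2345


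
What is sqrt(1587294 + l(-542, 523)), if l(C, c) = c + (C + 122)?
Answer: sqrt(1587397) ≈ 1259.9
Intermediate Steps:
l(C, c) = 122 + C + c (l(C, c) = c + (122 + C) = 122 + C + c)
sqrt(1587294 + l(-542, 523)) = sqrt(1587294 + (122 - 542 + 523)) = sqrt(1587294 + 103) = sqrt(1587397)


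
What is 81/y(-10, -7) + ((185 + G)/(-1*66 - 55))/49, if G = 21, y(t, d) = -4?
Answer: -481073/23716 ≈ -20.285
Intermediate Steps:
81/y(-10, -7) + ((185 + G)/(-1*66 - 55))/49 = 81/(-4) + ((185 + 21)/(-1*66 - 55))/49 = 81*(-¼) + (206/(-66 - 55))*(1/49) = -81/4 + (206/(-121))*(1/49) = -81/4 + (206*(-1/121))*(1/49) = -81/4 - 206/121*1/49 = -81/4 - 206/5929 = -481073/23716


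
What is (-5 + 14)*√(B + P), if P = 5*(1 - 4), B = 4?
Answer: 9*I*√11 ≈ 29.85*I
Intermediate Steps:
P = -15 (P = 5*(-3) = -15)
(-5 + 14)*√(B + P) = (-5 + 14)*√(4 - 15) = 9*√(-11) = 9*(I*√11) = 9*I*√11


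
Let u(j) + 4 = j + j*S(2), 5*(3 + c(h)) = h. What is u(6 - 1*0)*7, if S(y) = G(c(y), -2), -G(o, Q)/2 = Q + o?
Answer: 2002/5 ≈ 400.40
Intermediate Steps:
c(h) = -3 + h/5
G(o, Q) = -2*Q - 2*o (G(o, Q) = -2*(Q + o) = -2*Q - 2*o)
S(y) = 10 - 2*y/5 (S(y) = -2*(-2) - 2*(-3 + y/5) = 4 + (6 - 2*y/5) = 10 - 2*y/5)
u(j) = -4 + 51*j/5 (u(j) = -4 + (j + j*(10 - ⅖*2)) = -4 + (j + j*(10 - ⅘)) = -4 + (j + j*(46/5)) = -4 + (j + 46*j/5) = -4 + 51*j/5)
u(6 - 1*0)*7 = (-4 + 51*(6 - 1*0)/5)*7 = (-4 + 51*(6 + 0)/5)*7 = (-4 + (51/5)*6)*7 = (-4 + 306/5)*7 = (286/5)*7 = 2002/5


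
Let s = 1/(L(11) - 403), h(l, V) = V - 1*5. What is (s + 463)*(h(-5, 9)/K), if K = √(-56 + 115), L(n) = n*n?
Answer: 261130*√59/8319 ≈ 241.11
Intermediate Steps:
L(n) = n²
h(l, V) = -5 + V (h(l, V) = V - 5 = -5 + V)
s = -1/282 (s = 1/(11² - 403) = 1/(121 - 403) = 1/(-282) = -1/282 ≈ -0.0035461)
K = √59 ≈ 7.6811
(s + 463)*(h(-5, 9)/K) = (-1/282 + 463)*((-5 + 9)/(√59)) = 130565*(4*(√59/59))/282 = 130565*(4*√59/59)/282 = 261130*√59/8319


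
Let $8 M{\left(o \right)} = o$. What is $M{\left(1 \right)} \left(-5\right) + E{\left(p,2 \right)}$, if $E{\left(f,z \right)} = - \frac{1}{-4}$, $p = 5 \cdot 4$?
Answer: $- \frac{3}{8} \approx -0.375$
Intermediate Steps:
$p = 20$
$M{\left(o \right)} = \frac{o}{8}$
$E{\left(f,z \right)} = \frac{1}{4}$ ($E{\left(f,z \right)} = \left(-1\right) \left(- \frac{1}{4}\right) = \frac{1}{4}$)
$M{\left(1 \right)} \left(-5\right) + E{\left(p,2 \right)} = \frac{1}{8} \cdot 1 \left(-5\right) + \frac{1}{4} = \frac{1}{8} \left(-5\right) + \frac{1}{4} = - \frac{5}{8} + \frac{1}{4} = - \frac{3}{8}$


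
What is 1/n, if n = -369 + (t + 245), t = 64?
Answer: -1/60 ≈ -0.016667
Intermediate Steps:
n = -60 (n = -369 + (64 + 245) = -369 + 309 = -60)
1/n = 1/(-60) = -1/60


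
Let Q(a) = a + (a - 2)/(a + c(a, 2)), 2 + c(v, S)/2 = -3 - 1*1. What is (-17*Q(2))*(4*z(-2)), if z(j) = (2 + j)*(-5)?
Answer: 0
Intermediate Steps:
c(v, S) = -12 (c(v, S) = -4 + 2*(-3 - 1*1) = -4 + 2*(-3 - 1) = -4 + 2*(-4) = -4 - 8 = -12)
z(j) = -10 - 5*j
Q(a) = a + (-2 + a)/(-12 + a) (Q(a) = a + (a - 2)/(a - 12) = a + (-2 + a)/(-12 + a))
(-17*Q(2))*(4*z(-2)) = (-17*(-2 + 2**2 - 11*2)/(-12 + 2))*(4*(-10 - 5*(-2))) = (-17*(-2 + 4 - 22)/(-10))*(4*(-10 + 10)) = (-(-17)*(-20)/10)*(4*0) = -17*2*0 = -34*0 = 0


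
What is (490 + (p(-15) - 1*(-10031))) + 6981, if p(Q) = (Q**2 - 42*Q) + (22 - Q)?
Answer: 18394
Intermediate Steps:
p(Q) = 22 + Q**2 - 43*Q
(490 + (p(-15) - 1*(-10031))) + 6981 = (490 + ((22 + (-15)**2 - 43*(-15)) - 1*(-10031))) + 6981 = (490 + ((22 + 225 + 645) + 10031)) + 6981 = (490 + (892 + 10031)) + 6981 = (490 + 10923) + 6981 = 11413 + 6981 = 18394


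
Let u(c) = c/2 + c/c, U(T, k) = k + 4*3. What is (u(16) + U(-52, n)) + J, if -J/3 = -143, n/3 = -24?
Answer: 378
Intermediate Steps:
n = -72 (n = 3*(-24) = -72)
J = 429 (J = -3*(-143) = 429)
U(T, k) = 12 + k (U(T, k) = k + 12 = 12 + k)
u(c) = 1 + c/2 (u(c) = c*(½) + 1 = c/2 + 1 = 1 + c/2)
(u(16) + U(-52, n)) + J = ((1 + (½)*16) + (12 - 72)) + 429 = ((1 + 8) - 60) + 429 = (9 - 60) + 429 = -51 + 429 = 378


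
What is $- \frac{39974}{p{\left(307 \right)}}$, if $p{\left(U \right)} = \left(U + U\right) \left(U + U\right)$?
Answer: $- \frac{19987}{188498} \approx -0.10603$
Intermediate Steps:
$p{\left(U \right)} = 4 U^{2}$ ($p{\left(U \right)} = 2 U 2 U = 4 U^{2}$)
$- \frac{39974}{p{\left(307 \right)}} = - \frac{39974}{4 \cdot 307^{2}} = - \frac{39974}{4 \cdot 94249} = - \frac{39974}{376996} = \left(-39974\right) \frac{1}{376996} = - \frac{19987}{188498}$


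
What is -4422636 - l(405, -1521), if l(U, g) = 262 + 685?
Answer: -4423583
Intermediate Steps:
l(U, g) = 947
-4422636 - l(405, -1521) = -4422636 - 1*947 = -4422636 - 947 = -4423583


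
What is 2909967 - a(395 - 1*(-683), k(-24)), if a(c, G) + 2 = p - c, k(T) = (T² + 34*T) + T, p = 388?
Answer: 2910659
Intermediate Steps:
k(T) = T² + 35*T
a(c, G) = 386 - c (a(c, G) = -2 + (388 - c) = 386 - c)
2909967 - a(395 - 1*(-683), k(-24)) = 2909967 - (386 - (395 - 1*(-683))) = 2909967 - (386 - (395 + 683)) = 2909967 - (386 - 1*1078) = 2909967 - (386 - 1078) = 2909967 - 1*(-692) = 2909967 + 692 = 2910659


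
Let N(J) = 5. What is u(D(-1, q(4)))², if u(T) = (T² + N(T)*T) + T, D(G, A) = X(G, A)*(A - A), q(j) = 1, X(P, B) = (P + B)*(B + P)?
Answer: 0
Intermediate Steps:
X(P, B) = (B + P)² (X(P, B) = (B + P)*(B + P) = (B + P)²)
D(G, A) = 0 (D(G, A) = (A + G)²*(A - A) = (A + G)²*0 = 0)
u(T) = T² + 6*T (u(T) = (T² + 5*T) + T = T² + 6*T)
u(D(-1, q(4)))² = (0*(6 + 0))² = (0*6)² = 0² = 0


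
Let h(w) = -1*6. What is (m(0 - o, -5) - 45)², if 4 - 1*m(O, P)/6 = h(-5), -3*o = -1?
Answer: 225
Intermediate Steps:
o = ⅓ (o = -⅓*(-1) = ⅓ ≈ 0.33333)
h(w) = -6
m(O, P) = 60 (m(O, P) = 24 - 6*(-6) = 24 + 36 = 60)
(m(0 - o, -5) - 45)² = (60 - 45)² = 15² = 225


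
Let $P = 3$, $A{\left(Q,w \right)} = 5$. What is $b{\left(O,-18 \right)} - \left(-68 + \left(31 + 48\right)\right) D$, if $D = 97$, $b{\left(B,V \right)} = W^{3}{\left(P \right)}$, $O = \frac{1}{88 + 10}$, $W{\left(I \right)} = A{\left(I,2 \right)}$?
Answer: $-942$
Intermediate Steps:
$W{\left(I \right)} = 5$
$O = \frac{1}{98} \approx 0.010204$
$b{\left(B,V \right)} = 125$ ($b{\left(B,V \right)} = 5^{3} = 125$)
$b{\left(O,-18 \right)} - \left(-68 + \left(31 + 48\right)\right) D = 125 - \left(-68 + \left(31 + 48\right)\right) 97 = 125 - \left(-68 + 79\right) 97 = 125 - 11 \cdot 97 = 125 - 1067 = -942$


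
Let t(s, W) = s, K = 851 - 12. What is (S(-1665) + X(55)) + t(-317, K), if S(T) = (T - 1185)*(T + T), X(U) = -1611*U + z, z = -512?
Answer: 9401066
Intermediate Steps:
K = 839
X(U) = -512 - 1611*U (X(U) = -1611*U - 512 = -512 - 1611*U)
S(T) = 2*T*(-1185 + T) (S(T) = (-1185 + T)*(2*T) = 2*T*(-1185 + T))
(S(-1665) + X(55)) + t(-317, K) = (2*(-1665)*(-1185 - 1665) + (-512 - 1611*55)) - 317 = (2*(-1665)*(-2850) + (-512 - 88605)) - 317 = (9490500 - 89117) - 317 = 9401383 - 317 = 9401066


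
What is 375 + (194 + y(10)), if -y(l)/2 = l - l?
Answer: 569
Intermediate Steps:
y(l) = 0 (y(l) = -2*(l - l) = -2*0 = 0)
375 + (194 + y(10)) = 375 + (194 + 0) = 375 + 194 = 569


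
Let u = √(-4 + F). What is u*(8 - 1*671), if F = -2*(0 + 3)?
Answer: -663*I*√10 ≈ -2096.6*I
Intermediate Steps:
F = -6 (F = -2*3 = -6)
u = I*√10 (u = √(-4 - 6) = √(-10) = I*√10 ≈ 3.1623*I)
u*(8 - 1*671) = (I*√10)*(8 - 1*671) = (I*√10)*(8 - 671) = (I*√10)*(-663) = -663*I*√10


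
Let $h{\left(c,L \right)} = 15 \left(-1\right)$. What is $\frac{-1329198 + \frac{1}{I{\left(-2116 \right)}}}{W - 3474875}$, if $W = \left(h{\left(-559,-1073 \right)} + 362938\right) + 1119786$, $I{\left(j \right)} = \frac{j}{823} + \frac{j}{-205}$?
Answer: $\frac{1738176105509}{2605131572208} \approx 0.66721$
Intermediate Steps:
$I{\left(j \right)} = - \frac{618 j}{168715}$ ($I{\left(j \right)} = j \frac{1}{823} + j \left(- \frac{1}{205}\right) = \frac{j}{823} - \frac{j}{205} = - \frac{618 j}{168715}$)
$h{\left(c,L \right)} = -15$
$W = 1482709$ ($W = \left(-15 + 362938\right) + 1119786 = 362923 + 1119786 = 1482709$)
$\frac{-1329198 + \frac{1}{I{\left(-2116 \right)}}}{W - 3474875} = \frac{-1329198 + \frac{1}{\left(- \frac{618}{168715}\right) \left(-2116\right)}}{1482709 - 3474875} = \frac{-1329198 + \frac{1}{\frac{1307688}{168715}}}{-1992166} = \left(-1329198 + \frac{168715}{1307688}\right) \left(- \frac{1}{1992166}\right) = \left(- \frac{1738176105509}{1307688}\right) \left(- \frac{1}{1992166}\right) = \frac{1738176105509}{2605131572208}$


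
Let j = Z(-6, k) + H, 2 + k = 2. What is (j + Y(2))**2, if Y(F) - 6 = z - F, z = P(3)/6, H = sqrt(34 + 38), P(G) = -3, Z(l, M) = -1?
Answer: 313/4 + 30*sqrt(2) ≈ 120.68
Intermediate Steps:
k = 0 (k = -2 + 2 = 0)
H = 6*sqrt(2) (H = sqrt(72) = 6*sqrt(2) ≈ 8.4853)
z = -1/2 (z = -3/6 = -3*1/6 = -1/2 ≈ -0.50000)
Y(F) = 11/2 - F (Y(F) = 6 + (-1/2 - F) = 11/2 - F)
j = -1 + 6*sqrt(2) ≈ 7.4853
(j + Y(2))**2 = ((-1 + 6*sqrt(2)) + (11/2 - 1*2))**2 = ((-1 + 6*sqrt(2)) + (11/2 - 2))**2 = ((-1 + 6*sqrt(2)) + 7/2)**2 = (5/2 + 6*sqrt(2))**2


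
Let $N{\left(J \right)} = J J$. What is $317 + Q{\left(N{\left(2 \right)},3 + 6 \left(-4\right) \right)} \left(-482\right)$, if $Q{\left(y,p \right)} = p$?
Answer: $10439$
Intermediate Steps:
$N{\left(J \right)} = J^{2}$
$317 + Q{\left(N{\left(2 \right)},3 + 6 \left(-4\right) \right)} \left(-482\right) = 317 + \left(3 + 6 \left(-4\right)\right) \left(-482\right) = 317 + \left(3 - 24\right) \left(-482\right) = 317 - -10122 = 317 + 10122 = 10439$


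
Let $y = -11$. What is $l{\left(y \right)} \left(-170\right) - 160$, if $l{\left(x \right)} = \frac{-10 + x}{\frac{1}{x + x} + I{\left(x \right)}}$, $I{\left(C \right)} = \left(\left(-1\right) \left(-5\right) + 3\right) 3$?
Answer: $- \frac{340}{31} \approx -10.968$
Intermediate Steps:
$I{\left(C \right)} = 24$ ($I{\left(C \right)} = \left(5 + 3\right) 3 = 8 \cdot 3 = 24$)
$l{\left(x \right)} = \frac{-10 + x}{24 + \frac{1}{2 x}}$ ($l{\left(x \right)} = \frac{-10 + x}{\frac{1}{x + x} + 24} = \frac{-10 + x}{\frac{1}{2 x} + 24} = \frac{-10 + x}{24 + \frac{1}{2 x}}$)
$l{\left(y \right)} \left(-170\right) - 160 = 2 \left(-11\right) \frac{1}{1 + 48 \left(-11\right)} \left(-10 - 11\right) \left(-170\right) - 160 = 2 \left(-11\right) \frac{1}{1 - 528} \left(-21\right) \left(-170\right) - 160 = 2 \left(-11\right) \frac{1}{-527} \left(-21\right) \left(-170\right) - 160 = 2 \left(-11\right) \left(- \frac{1}{527}\right) \left(-21\right) \left(-170\right) - 160 = \left(- \frac{462}{527}\right) \left(-170\right) - 160 = \frac{4620}{31} - 160 = - \frac{340}{31}$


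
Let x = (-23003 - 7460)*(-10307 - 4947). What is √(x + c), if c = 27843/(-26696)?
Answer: 641*√201498931946/13348 ≈ 21557.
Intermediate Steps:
c = -27843/26696 (c = 27843*(-1/26696) = -27843/26696 ≈ -1.0430)
x = 464682602 (x = -30463*(-15254) = 464682602)
√(x + c) = √(464682602 - 27843/26696) = √(12405166715149/26696) = 641*√201498931946/13348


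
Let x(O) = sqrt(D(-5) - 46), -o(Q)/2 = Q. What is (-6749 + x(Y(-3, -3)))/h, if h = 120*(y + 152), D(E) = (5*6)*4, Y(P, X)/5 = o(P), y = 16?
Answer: -6749/20160 + sqrt(74)/20160 ≈ -0.33435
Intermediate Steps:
o(Q) = -2*Q
Y(P, X) = -10*P (Y(P, X) = 5*(-2*P) = -10*P)
D(E) = 120 (D(E) = 30*4 = 120)
x(O) = sqrt(74) (x(O) = sqrt(120 - 46) = sqrt(74))
h = 20160 (h = 120*(16 + 152) = 120*168 = 20160)
(-6749 + x(Y(-3, -3)))/h = (-6749 + sqrt(74))/20160 = (-6749 + sqrt(74))*(1/20160) = -6749/20160 + sqrt(74)/20160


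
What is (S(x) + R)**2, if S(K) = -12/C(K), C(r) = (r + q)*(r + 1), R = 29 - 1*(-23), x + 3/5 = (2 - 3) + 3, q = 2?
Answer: 737881/289 ≈ 2553.2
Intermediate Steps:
x = 7/5 (x = -3/5 + ((2 - 3) + 3) = -3/5 + (-1 + 3) = -3/5 + 2 = 7/5 ≈ 1.4000)
R = 52 (R = 29 + 23 = 52)
C(r) = (1 + r)*(2 + r) (C(r) = (r + 2)*(r + 1) = (2 + r)*(1 + r) = (1 + r)*(2 + r))
S(K) = -12/(2 + K**2 + 3*K)
(S(x) + R)**2 = (-12/(2 + (7/5)**2 + 3*(7/5)) + 52)**2 = (-12/(2 + 49/25 + 21/5) + 52)**2 = (-12/204/25 + 52)**2 = (-12*25/204 + 52)**2 = (-25/17 + 52)**2 = (859/17)**2 = 737881/289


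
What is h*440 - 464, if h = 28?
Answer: 11856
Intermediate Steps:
h*440 - 464 = 28*440 - 464 = 12320 - 464 = 11856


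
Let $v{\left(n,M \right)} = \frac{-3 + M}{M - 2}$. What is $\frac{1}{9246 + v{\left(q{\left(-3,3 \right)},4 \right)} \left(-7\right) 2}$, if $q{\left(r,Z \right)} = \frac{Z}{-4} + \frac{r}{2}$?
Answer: $\frac{1}{9239} \approx 0.00010824$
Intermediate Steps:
$q{\left(r,Z \right)} = \frac{r}{2} - \frac{Z}{4}$ ($q{\left(r,Z \right)} = Z \left(- \frac{1}{4}\right) + r \frac{1}{2} = - \frac{Z}{4} + \frac{r}{2} = \frac{r}{2} - \frac{Z}{4}$)
$v{\left(n,M \right)} = \frac{-3 + M}{-2 + M}$
$\frac{1}{9246 + v{\left(q{\left(-3,3 \right)},4 \right)} \left(-7\right) 2} = \frac{1}{9246 + \frac{-3 + 4}{-2 + 4} \left(-7\right) 2} = \frac{1}{9246 + \frac{1}{2} \cdot 1 \left(-7\right) 2} = \frac{1}{9246 + \frac{1}{2} \left(-7\right) 2} = \frac{1}{9246 - 7} = \frac{1}{9239}$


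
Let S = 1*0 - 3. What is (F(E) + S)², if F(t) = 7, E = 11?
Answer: 16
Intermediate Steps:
S = -3 (S = 0 - 3 = -3)
(F(E) + S)² = (7 - 3)² = 4² = 16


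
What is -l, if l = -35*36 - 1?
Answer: 1261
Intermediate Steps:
l = -1261 (l = -1260 - 1 = -1261)
-l = -1*(-1261) = 1261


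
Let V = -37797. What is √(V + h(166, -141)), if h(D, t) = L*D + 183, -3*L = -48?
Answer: I*√34958 ≈ 186.97*I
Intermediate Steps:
L = 16 (L = -⅓*(-48) = 16)
h(D, t) = 183 + 16*D (h(D, t) = 16*D + 183 = 183 + 16*D)
√(V + h(166, -141)) = √(-37797 + (183 + 16*166)) = √(-37797 + (183 + 2656)) = √(-37797 + 2839) = √(-34958) = I*√34958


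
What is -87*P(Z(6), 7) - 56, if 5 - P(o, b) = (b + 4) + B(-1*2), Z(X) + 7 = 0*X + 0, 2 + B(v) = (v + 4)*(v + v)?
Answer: -404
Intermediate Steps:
B(v) = -2 + 2*v*(4 + v) (B(v) = -2 + (v + 4)*(v + v) = -2 + (4 + v)*(2*v) = -2 + 2*v*(4 + v))
Z(X) = -7 (Z(X) = -7 + (0*X + 0) = -7 + (0 + 0) = -7 + 0 = -7)
P(o, b) = 11 - b (P(o, b) = 5 - ((b + 4) + (-2 + 2*(-1*2)**2 + 8*(-1*2))) = 5 - ((4 + b) + (-2 + 2*(-2)**2 + 8*(-2))) = 5 - ((4 + b) + (-2 + 2*4 - 16)) = 5 - ((4 + b) + (-2 + 8 - 16)) = 5 - ((4 + b) - 10) = 5 - (-6 + b) = 5 + (6 - b) = 11 - b)
-87*P(Z(6), 7) - 56 = -87*(11 - 1*7) - 56 = -87*(11 - 7) - 56 = -87*4 - 56 = -348 - 56 = -404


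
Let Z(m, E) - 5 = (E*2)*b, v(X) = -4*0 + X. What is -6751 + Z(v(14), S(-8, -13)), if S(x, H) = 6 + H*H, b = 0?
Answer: -6746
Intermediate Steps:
v(X) = X (v(X) = 0 + X = X)
S(x, H) = 6 + H²
Z(m, E) = 5 (Z(m, E) = 5 + (E*2)*0 = 5 + (2*E)*0 = 5 + 0 = 5)
-6751 + Z(v(14), S(-8, -13)) = -6751 + 5 = -6746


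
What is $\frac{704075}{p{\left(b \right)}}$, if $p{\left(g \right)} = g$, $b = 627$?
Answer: $\frac{704075}{627} \approx 1122.9$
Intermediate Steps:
$\frac{704075}{p{\left(b \right)}} = \frac{704075}{627}$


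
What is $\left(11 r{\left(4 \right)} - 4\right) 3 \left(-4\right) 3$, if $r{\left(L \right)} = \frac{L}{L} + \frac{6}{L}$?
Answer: $-846$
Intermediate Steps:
$r{\left(L \right)} = 1 + \frac{6}{L}$
$\left(11 r{\left(4 \right)} - 4\right) 3 \left(-4\right) 3 = \left(11 \frac{6 + 4}{4} - 4\right) 3 \left(-4\right) 3 = \left(11 \cdot \frac{1}{4} \cdot 10 - 4\right) \left(\left(-12\right) 3\right) = \left(11 \cdot \frac{5}{2} - 4\right) \left(-36\right) = \left(\frac{55}{2} - 4\right) \left(-36\right) = \frac{47}{2} \left(-36\right) = -846$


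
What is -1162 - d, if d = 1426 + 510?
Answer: -3098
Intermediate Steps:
d = 1936
-1162 - d = -1162 - 1*1936 = -1162 - 1936 = -3098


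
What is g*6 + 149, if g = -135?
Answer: -661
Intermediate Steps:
g*6 + 149 = -135*6 + 149 = -810 + 149 = -661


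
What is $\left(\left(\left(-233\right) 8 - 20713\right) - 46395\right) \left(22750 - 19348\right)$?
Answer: $-234642744$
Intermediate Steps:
$\left(\left(\left(-233\right) 8 - 20713\right) - 46395\right) \left(22750 - 19348\right) = \left(\left(-1864 - 20713\right) - 46395\right) 3402 = \left(-22577 - 46395\right) 3402 = \left(-68972\right) 3402 = -234642744$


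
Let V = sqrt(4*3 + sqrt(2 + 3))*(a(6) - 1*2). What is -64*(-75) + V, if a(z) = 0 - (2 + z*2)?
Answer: 4800 - 16*sqrt(12 + sqrt(5)) ≈ 4739.6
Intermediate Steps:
a(z) = -2 - 2*z (a(z) = 0 - (2 + 2*z) = 0 + (-2 - 2*z) = -2 - 2*z)
V = -16*sqrt(12 + sqrt(5)) (V = sqrt(4*3 + sqrt(2 + 3))*((-2 - 2*6) - 1*2) = sqrt(12 + sqrt(5))*((-2 - 12) - 2) = sqrt(12 + sqrt(5))*(-14 - 2) = sqrt(12 + sqrt(5))*(-16) = -16*sqrt(12 + sqrt(5)) ≈ -60.369)
-64*(-75) + V = -64*(-75) - 16*sqrt(12 + sqrt(5)) = 4800 - 16*sqrt(12 + sqrt(5))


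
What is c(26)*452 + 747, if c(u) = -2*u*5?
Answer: -116773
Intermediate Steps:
c(u) = -10*u
c(26)*452 + 747 = -10*26*452 + 747 = -260*452 + 747 = -117520 + 747 = -116773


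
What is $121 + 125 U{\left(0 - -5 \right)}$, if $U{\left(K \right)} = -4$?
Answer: $-379$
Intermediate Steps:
$121 + 125 U{\left(0 - -5 \right)} = 121 + 125 \left(-4\right) = 121 - 500 = -379$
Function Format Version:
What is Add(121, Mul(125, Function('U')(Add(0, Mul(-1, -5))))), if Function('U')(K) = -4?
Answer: -379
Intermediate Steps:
Add(121, Mul(125, Function('U')(Add(0, Mul(-1, -5))))) = Add(121, Mul(125, -4)) = Add(121, -500) = -379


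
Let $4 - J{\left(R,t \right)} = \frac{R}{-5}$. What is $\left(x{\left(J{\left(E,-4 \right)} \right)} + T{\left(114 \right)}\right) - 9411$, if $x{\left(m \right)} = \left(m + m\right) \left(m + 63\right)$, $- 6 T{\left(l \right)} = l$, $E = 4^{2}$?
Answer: $- \frac{210478}{25} \approx -8419.1$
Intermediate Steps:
$E = 16$
$T{\left(l \right)} = - \frac{l}{6}$
$J{\left(R,t \right)} = 4 + \frac{R}{5}$ ($J{\left(R,t \right)} = 4 - \frac{R}{-5} = 4 - R \left(- \frac{1}{5}\right) = 4 - - \frac{R}{5} = 4 + \frac{R}{5}$)
$x{\left(m \right)} = 2 m \left(63 + m\right)$
$\left(x{\left(J{\left(E,-4 \right)} \right)} + T{\left(114 \right)}\right) - 9411 = \left(2 \left(4 + \frac{1}{5} \cdot 16\right) \left(63 + \left(4 + \frac{1}{5} \cdot 16\right)\right) - 19\right) - 9411 = \left(2 \left(4 + \frac{16}{5}\right) \left(63 + \left(4 + \frac{16}{5}\right)\right) - 19\right) - 9411 = \left(2 \cdot \frac{36}{5} \left(63 + \frac{36}{5}\right) - 19\right) - 9411 = \left(2 \cdot \frac{36}{5} \cdot \frac{351}{5} - 19\right) - 9411 = \left(\frac{25272}{25} - 19\right) - 9411 = \frac{24797}{25} - 9411 = - \frac{210478}{25}$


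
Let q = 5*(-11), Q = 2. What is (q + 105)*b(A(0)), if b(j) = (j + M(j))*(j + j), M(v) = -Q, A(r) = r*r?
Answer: 0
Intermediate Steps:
A(r) = r²
M(v) = -2 (M(v) = -1*2 = -2)
q = -55
b(j) = 2*j*(-2 + j) (b(j) = (j - 2)*(j + j) = (-2 + j)*(2*j) = 2*j*(-2 + j))
(q + 105)*b(A(0)) = (-55 + 105)*(2*0²*(-2 + 0²)) = 50*(2*0*(-2 + 0)) = 50*(2*0*(-2)) = 50*0 = 0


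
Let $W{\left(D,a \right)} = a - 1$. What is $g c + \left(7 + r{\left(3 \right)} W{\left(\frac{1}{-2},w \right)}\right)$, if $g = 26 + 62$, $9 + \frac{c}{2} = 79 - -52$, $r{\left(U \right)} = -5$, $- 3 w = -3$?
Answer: $21479$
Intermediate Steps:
$w = 1$ ($w = \left(- \frac{1}{3}\right) \left(-3\right) = 1$)
$W{\left(D,a \right)} = -1 + a$ ($W{\left(D,a \right)} = a - 1 = -1 + a$)
$c = 244$ ($c = -18 + 2 \left(79 - -52\right) = -18 + 2 \left(79 + 52\right) = -18 + 2 \cdot 131 = -18 + 262 = 244$)
$g = 88$
$g c + \left(7 + r{\left(3 \right)} W{\left(\frac{1}{-2},w \right)}\right) = 88 \cdot 244 + \left(7 - 5 \left(-1 + 1\right)\right) = 21472 + \left(7 - 0\right) = 21472 + \left(7 + 0\right) = 21472 + 7 = 21479$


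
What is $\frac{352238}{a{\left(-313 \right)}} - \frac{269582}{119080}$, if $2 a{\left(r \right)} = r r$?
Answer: $\frac{28739161561}{5833074260} \approx 4.9269$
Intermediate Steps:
$a{\left(r \right)} = \frac{r^{2}}{2}$ ($a{\left(r \right)} = \frac{r r}{2} = \frac{r^{2}}{2}$)
$\frac{352238}{a{\left(-313 \right)}} - \frac{269582}{119080} = \frac{352238}{\frac{1}{2} \left(-313\right)^{2}} - \frac{269582}{119080} = \frac{352238}{\frac{1}{2} \cdot 97969} - \frac{134791}{59540} = \frac{352238}{\frac{97969}{2}} - \frac{134791}{59540} = 352238 \cdot \frac{2}{97969} - \frac{134791}{59540} = \frac{704476}{97969} - \frac{134791}{59540} = \frac{28739161561}{5833074260}$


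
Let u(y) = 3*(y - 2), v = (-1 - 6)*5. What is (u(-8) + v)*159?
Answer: -10335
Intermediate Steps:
v = -35 (v = -7*5 = -35)
u(y) = -6 + 3*y (u(y) = 3*(-2 + y) = -6 + 3*y)
(u(-8) + v)*159 = ((-6 + 3*(-8)) - 35)*159 = ((-6 - 24) - 35)*159 = (-30 - 35)*159 = -65*159 = -10335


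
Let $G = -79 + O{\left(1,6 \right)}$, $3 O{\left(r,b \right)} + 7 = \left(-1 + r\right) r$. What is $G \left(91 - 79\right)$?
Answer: $-976$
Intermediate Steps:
$O{\left(r,b \right)} = - \frac{7}{3} + \frac{r \left(-1 + r\right)}{3}$ ($O{\left(r,b \right)} = - \frac{7}{3} + \frac{\left(-1 + r\right) r}{3} = - \frac{7}{3} + \frac{r \left(-1 + r\right)}{3}$)
$G = - \frac{244}{3}$ ($G = -79 - \left(\frac{8}{3} - \frac{1}{3}\right) = -79 - \frac{7}{3} = - \frac{244}{3} \approx -81.333$)
$G \left(91 - 79\right) = - \frac{244 \left(91 - 79\right)}{3} = \left(- \frac{244}{3}\right) 12 = -976$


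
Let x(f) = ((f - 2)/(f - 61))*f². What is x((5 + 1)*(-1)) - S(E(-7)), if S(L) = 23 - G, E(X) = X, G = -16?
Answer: -2325/67 ≈ -34.701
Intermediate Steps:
x(f) = f²*(-2 + f)/(-61 + f) (x(f) = ((-2 + f)/(-61 + f))*f² = f²*(-2 + f)/(-61 + f))
S(L) = 39 (S(L) = 23 - 1*(-16) = 23 + 16 = 39)
x((5 + 1)*(-1)) - S(E(-7)) = ((5 + 1)*(-1))²*(-2 + (5 + 1)*(-1))/(-61 + (5 + 1)*(-1)) - 1*39 = (6*(-1))²*(-2 + 6*(-1))/(-61 + 6*(-1)) - 39 = (-6)²*(-2 - 6)/(-61 - 6) - 39 = 36*(-8)/(-67) - 39 = 36*(-1/67)*(-8) - 39 = 288/67 - 39 = -2325/67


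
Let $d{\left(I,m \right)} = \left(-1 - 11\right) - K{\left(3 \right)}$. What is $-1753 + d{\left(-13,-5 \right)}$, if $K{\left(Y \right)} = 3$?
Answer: $-1768$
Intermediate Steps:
$d{\left(I,m \right)} = -15$ ($d{\left(I,m \right)} = \left(-1 - 11\right) - 3 = -12 - 3 = -15$)
$-1753 + d{\left(-13,-5 \right)} = -1753 - 15 = -1768$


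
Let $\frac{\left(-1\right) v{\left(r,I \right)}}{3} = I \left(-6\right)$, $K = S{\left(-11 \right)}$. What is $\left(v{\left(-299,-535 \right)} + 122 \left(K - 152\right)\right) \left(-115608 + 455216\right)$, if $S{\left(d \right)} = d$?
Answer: $-10023869728$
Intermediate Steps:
$K = -11$
$v{\left(r,I \right)} = 18 I$ ($v{\left(r,I \right)} = - 3 I \left(-6\right) = - 3 \left(- 6 I\right) = 18 I$)
$\left(v{\left(-299,-535 \right)} + 122 \left(K - 152\right)\right) \left(-115608 + 455216\right) = \left(18 \left(-535\right) + 122 \left(-11 - 152\right)\right) \left(-115608 + 455216\right) = \left(-9630 + 122 \left(-163\right)\right) 339608 = \left(-9630 - 19886\right) 339608 = \left(-29516\right) 339608 = -10023869728$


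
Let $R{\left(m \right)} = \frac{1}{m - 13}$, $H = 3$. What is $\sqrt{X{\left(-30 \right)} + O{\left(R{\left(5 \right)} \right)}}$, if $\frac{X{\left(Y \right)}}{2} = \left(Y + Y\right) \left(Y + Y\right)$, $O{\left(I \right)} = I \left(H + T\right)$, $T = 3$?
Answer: $\frac{\sqrt{28797}}{2} \approx 84.848$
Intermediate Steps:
$R{\left(m \right)} = \frac{1}{-13 + m}$
$O{\left(I \right)} = 6 I$ ($O{\left(I \right)} = I \left(3 + 3\right) = I 6 = 6 I$)
$X{\left(Y \right)} = 8 Y^{2}$ ($X{\left(Y \right)} = 2 \left(Y + Y\right) \left(Y + Y\right) = 2 \cdot 2 Y 2 Y = 2 \cdot 4 Y^{2} = 8 Y^{2}$)
$\sqrt{X{\left(-30 \right)} + O{\left(R{\left(5 \right)} \right)}} = \sqrt{8 \left(-30\right)^{2} + \frac{6}{-13 + 5}} = \sqrt{8 \cdot 900 + \frac{6}{-8}} = \sqrt{7200 + 6 \left(- \frac{1}{8}\right)} = \sqrt{7200 - \frac{3}{4}} = \sqrt{\frac{28797}{4}} = \frac{\sqrt{28797}}{2}$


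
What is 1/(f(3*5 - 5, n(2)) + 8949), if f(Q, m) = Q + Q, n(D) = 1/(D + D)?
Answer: 1/8969 ≈ 0.00011150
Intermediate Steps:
n(D) = 1/(2*D)
f(Q, m) = 2*Q
1/(f(3*5 - 5, n(2)) + 8949) = 1/(2*(3*5 - 5) + 8949) = 1/(2*(15 - 5) + 8949) = 1/(2*10 + 8949) = 1/(20 + 8949) = 1/8969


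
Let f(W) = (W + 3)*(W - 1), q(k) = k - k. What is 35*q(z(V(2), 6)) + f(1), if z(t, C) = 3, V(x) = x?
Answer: 0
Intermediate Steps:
q(k) = 0
f(W) = (-1 + W)*(3 + W) (f(W) = (3 + W)*(-1 + W) = (-1 + W)*(3 + W))
35*q(z(V(2), 6)) + f(1) = 35*0 + (-3 + 1² + 2*1) = 0 + (-3 + 1 + 2) = 0 + 0 = 0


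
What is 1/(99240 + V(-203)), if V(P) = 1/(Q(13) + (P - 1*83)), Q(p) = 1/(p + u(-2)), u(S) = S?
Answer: 3145/312109789 ≈ 1.0077e-5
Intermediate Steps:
Q(p) = 1/(-2 + p) (Q(p) = 1/(p - 2) = 1/(-2 + p))
V(P) = 1/(-912/11 + P) (V(P) = 1/(1/(-2 + 13) + (P - 1*83)) = 1/(1/11 + (P - 83)) = 1/(1/11 + (-83 + P)) = 1/(-912/11 + P))
1/(99240 + V(-203)) = 1/(99240 + 11/(-912 + 11*(-203))) = 1/(99240 + 11/(-912 - 2233)) = 1/(99240 + 11/(-3145)) = 1/(99240 + 11*(-1/3145)) = 1/(99240 - 11/3145) = 1/(312109789/3145) = 3145/312109789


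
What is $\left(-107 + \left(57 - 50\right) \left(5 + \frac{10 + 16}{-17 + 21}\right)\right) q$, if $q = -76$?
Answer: $2014$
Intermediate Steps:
$\left(-107 + \left(57 - 50\right) \left(5 + \frac{10 + 16}{-17 + 21}\right)\right) q = \left(-107 + \left(57 - 50\right) \left(5 + \frac{10 + 16}{-17 + 21}\right)\right) \left(-76\right) = \left(-107 + 7 \left(5 + \frac{26}{4}\right)\right) \left(-76\right) = \left(-107 + 7 \left(5 + 26 \cdot \frac{1}{4}\right)\right) \left(-76\right) = \left(-107 + 7 \left(5 + \frac{13}{2}\right)\right) \left(-76\right) = \left(-107 + 7 \cdot \frac{23}{2}\right) \left(-76\right) = \left(-107 + \frac{161}{2}\right) \left(-76\right) = \left(- \frac{53}{2}\right) \left(-76\right) = 2014$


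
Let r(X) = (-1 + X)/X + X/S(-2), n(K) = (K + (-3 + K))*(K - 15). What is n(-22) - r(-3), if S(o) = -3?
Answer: 5210/3 ≈ 1736.7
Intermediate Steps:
n(K) = (-15 + K)*(-3 + 2*K) (n(K) = (-3 + 2*K)*(-15 + K) = (-15 + K)*(-3 + 2*K))
r(X) = -X/3 + (-1 + X)/X (r(X) = (-1 + X)/X + X/(-3) = (-1 + X)/X + X*(-⅓) = (-1 + X)/X - X/3 = -X/3 + (-1 + X)/X)
n(-22) - r(-3) = (45 - 33*(-22) + 2*(-22)²) - (1 - 1/(-3) - ⅓*(-3)) = (45 + 726 + 2*484) - (1 - 1*(-⅓) + 1) = (45 + 726 + 968) - (1 + ⅓ + 1) = 1739 - 1*7/3 = 1739 - 7/3 = 5210/3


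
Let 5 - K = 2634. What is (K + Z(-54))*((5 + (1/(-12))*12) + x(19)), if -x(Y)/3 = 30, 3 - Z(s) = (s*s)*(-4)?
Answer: -777268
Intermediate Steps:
K = -2629 (K = 5 - 1*2634 = 5 - 2634 = -2629)
Z(s) = 3 + 4*s² (Z(s) = 3 - s*s*(-4) = 3 - s²*(-4) = 3 - (-4)*s² = 3 + 4*s²)
x(Y) = -90 (x(Y) = -3*30 = -90)
(K + Z(-54))*((5 + (1/(-12))*12) + x(19)) = (-2629 + (3 + 4*(-54)²))*((5 + (1/(-12))*12) - 90) = (-2629 + (3 + 4*2916))*((5 + (1*(-1/12))*12) - 90) = (-2629 + (3 + 11664))*((5 - 1/12*12) - 90) = (-2629 + 11667)*((5 - 1) - 90) = 9038*(4 - 90) = 9038*(-86) = -777268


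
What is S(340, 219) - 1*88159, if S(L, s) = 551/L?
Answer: -29973509/340 ≈ -88157.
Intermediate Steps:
S(340, 219) - 1*88159 = 551/340 - 1*88159 = 551*(1/340) - 88159 = 551/340 - 88159 = -29973509/340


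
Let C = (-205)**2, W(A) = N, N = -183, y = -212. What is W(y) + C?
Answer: 41842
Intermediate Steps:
W(A) = -183
C = 42025
W(y) + C = -183 + 42025 = 41842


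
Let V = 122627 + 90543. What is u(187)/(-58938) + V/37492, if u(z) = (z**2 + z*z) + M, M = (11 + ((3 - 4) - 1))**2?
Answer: 1242332639/276212937 ≈ 4.4977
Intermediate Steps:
V = 213170
M = 81 (M = (11 + (-1 - 1))**2 = (11 - 2)**2 = 9**2 = 81)
u(z) = 81 + 2*z**2 (u(z) = (z**2 + z*z) + 81 = (z**2 + z**2) + 81 = 2*z**2 + 81 = 81 + 2*z**2)
u(187)/(-58938) + V/37492 = (81 + 2*187**2)/(-58938) + 213170/37492 = (81 + 2*34969)*(-1/58938) + 213170*(1/37492) = (81 + 69938)*(-1/58938) + 106585/18746 = 70019*(-1/58938) + 106585/18746 = -70019/58938 + 106585/18746 = 1242332639/276212937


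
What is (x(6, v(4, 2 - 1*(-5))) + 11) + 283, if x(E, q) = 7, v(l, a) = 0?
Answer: 301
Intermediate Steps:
(x(6, v(4, 2 - 1*(-5))) + 11) + 283 = (7 + 11) + 283 = 18 + 283 = 301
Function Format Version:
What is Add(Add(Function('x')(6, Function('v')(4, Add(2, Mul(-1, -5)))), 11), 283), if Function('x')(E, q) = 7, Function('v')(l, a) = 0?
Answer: 301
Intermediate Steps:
Add(Add(Function('x')(6, Function('v')(4, Add(2, Mul(-1, -5)))), 11), 283) = Add(Add(7, 11), 283) = Add(18, 283) = 301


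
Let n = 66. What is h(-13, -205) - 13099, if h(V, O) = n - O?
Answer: -12828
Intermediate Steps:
h(V, O) = 66 - O
h(-13, -205) - 13099 = (66 - 1*(-205)) - 13099 = (66 + 205) - 13099 = 271 - 13099 = -12828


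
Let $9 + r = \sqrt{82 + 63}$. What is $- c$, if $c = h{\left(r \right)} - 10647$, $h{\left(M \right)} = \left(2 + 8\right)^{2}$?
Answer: $10547$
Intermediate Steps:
$r = -9 + \sqrt{145}$ ($r = -9 + \sqrt{82 + 63} = -9 + \sqrt{145} \approx 3.0416$)
$h{\left(M \right)} = 100$ ($h{\left(M \right)} = 10^{2} = 100$)
$c = -10547$ ($c = 100 - 10647 = -10547$)
$- c = \left(-1\right) \left(-10547\right) = 10547$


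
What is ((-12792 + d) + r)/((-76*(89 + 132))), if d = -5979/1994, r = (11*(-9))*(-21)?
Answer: 21367701/33491224 ≈ 0.63801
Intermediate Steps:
r = 2079 (r = -99*(-21) = 2079)
d = -5979/1994 (d = -5979*1/1994 = -5979/1994 ≈ -2.9985)
((-12792 + d) + r)/((-76*(89 + 132))) = ((-12792 - 5979/1994) + 2079)/((-76*(89 + 132))) = (-25513227/1994 + 2079)/((-76*221)) = -21367701/1994/(-16796) = -21367701/1994*(-1/16796) = 21367701/33491224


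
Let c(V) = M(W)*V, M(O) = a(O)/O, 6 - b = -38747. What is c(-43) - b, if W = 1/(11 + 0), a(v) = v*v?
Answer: -426326/11 ≈ -38757.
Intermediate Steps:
b = 38753 (b = 6 - 1*(-38747) = 6 + 38747 = 38753)
a(v) = v²
W = 1/11 ≈ 0.090909
M(O) = O (M(O) = O²/O = O)
c(V) = V/11
c(-43) - b = (1/11)*(-43) - 1*38753 = -43/11 - 38753 = -426326/11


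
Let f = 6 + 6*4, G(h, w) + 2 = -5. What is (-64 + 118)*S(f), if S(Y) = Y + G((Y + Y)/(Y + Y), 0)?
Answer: 1242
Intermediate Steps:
G(h, w) = -7 (G(h, w) = -2 - 5 = -7)
f = 30 (f = 6 + 24 = 30)
S(Y) = -7 + Y (S(Y) = Y - 7 = -7 + Y)
(-64 + 118)*S(f) = (-64 + 118)*(-7 + 30) = 54*23 = 1242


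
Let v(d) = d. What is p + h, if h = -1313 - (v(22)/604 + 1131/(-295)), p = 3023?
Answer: 152682217/89090 ≈ 1713.8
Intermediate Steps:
h = -116636853/89090 (h = -1313 - (22/604 + 1131/(-295)) = -1313 - (22*(1/604) + 1131*(-1/295)) = -1313 - (11/302 - 1131/295) = -1313 - 1*(-338317/89090) = -1313 + 338317/89090 = -116636853/89090 ≈ -1309.2)
p + h = 3023 - 116636853/89090 = 152682217/89090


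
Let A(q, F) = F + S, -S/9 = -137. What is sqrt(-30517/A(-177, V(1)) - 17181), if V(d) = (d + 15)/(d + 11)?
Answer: I*sqrt(445989558)/161 ≈ 131.17*I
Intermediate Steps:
S = 1233 (S = -9*(-137) = 1233)
V(d) = (15 + d)/(11 + d)
A(q, F) = 1233 + F (A(q, F) = F + 1233 = 1233 + F)
sqrt(-30517/A(-177, V(1)) - 17181) = sqrt(-30517/(1233 + (15 + 1)/(11 + 1)) - 17181) = sqrt(-30517/(1233 + 16/12) - 17181) = sqrt(-30517/(1233 + (1/12)*16) - 17181) = sqrt(-30517/(1233 + 4/3) - 17181) = sqrt(-30517/3703/3 - 17181) = sqrt(-30517*3/3703 - 17181) = sqrt(-91551/3703 - 17181) = sqrt(-63712794/3703) = I*sqrt(445989558)/161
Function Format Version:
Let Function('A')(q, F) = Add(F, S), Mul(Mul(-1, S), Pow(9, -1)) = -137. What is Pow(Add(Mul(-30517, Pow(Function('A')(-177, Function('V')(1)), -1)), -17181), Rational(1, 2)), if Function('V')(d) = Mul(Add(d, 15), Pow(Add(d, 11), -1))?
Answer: Mul(Rational(1, 161), I, Pow(445989558, Rational(1, 2))) ≈ Mul(131.17, I)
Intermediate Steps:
S = 1233 (S = Mul(-9, -137) = 1233)
Function('V')(d) = Mul(Pow(Add(11, d), -1), Add(15, d)) (Function('V')(d) = Mul(Add(15, d), Pow(Add(11, d), -1)) = Mul(Pow(Add(11, d), -1), Add(15, d)))
Function('A')(q, F) = Add(1233, F) (Function('A')(q, F) = Add(F, 1233) = Add(1233, F))
Pow(Add(Mul(-30517, Pow(Function('A')(-177, Function('V')(1)), -1)), -17181), Rational(1, 2)) = Pow(Add(Mul(-30517, Pow(Add(1233, Mul(Pow(Add(11, 1), -1), Add(15, 1))), -1)), -17181), Rational(1, 2)) = Pow(Add(Mul(-30517, Pow(Add(1233, Mul(Pow(12, -1), 16)), -1)), -17181), Rational(1, 2)) = Pow(Add(Mul(-30517, Pow(Add(1233, Mul(Rational(1, 12), 16)), -1)), -17181), Rational(1, 2)) = Pow(Add(Mul(-30517, Pow(Add(1233, Rational(4, 3)), -1)), -17181), Rational(1, 2)) = Pow(Add(Mul(-30517, Pow(Rational(3703, 3), -1)), -17181), Rational(1, 2)) = Pow(Add(Mul(-30517, Rational(3, 3703)), -17181), Rational(1, 2)) = Pow(Add(Rational(-91551, 3703), -17181), Rational(1, 2)) = Pow(Rational(-63712794, 3703), Rational(1, 2)) = Mul(Rational(1, 161), I, Pow(445989558, Rational(1, 2)))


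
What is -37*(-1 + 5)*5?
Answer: -740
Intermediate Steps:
-37*(-1 + 5)*5 = -148*5 = -37*20 = -740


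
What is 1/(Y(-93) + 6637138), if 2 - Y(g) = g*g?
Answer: 1/6628491 ≈ 1.5086e-7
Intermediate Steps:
Y(g) = 2 - g² (Y(g) = 2 - g*g = 2 - g²)
1/(Y(-93) + 6637138) = 1/((2 - 1*(-93)²) + 6637138) = 1/((2 - 1*8649) + 6637138) = 1/((2 - 8649) + 6637138) = 1/(-8647 + 6637138) = 1/6628491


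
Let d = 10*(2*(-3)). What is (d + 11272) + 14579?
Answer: 25791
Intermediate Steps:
d = -60 (d = 10*(-6) = -60)
(d + 11272) + 14579 = (-60 + 11272) + 14579 = 11212 + 14579 = 25791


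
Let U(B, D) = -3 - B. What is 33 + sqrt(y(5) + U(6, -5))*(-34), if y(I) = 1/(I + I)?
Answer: 33 - 17*I*sqrt(890)/5 ≈ 33.0 - 101.43*I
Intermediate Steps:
y(I) = 1/(2*I)
33 + sqrt(y(5) + U(6, -5))*(-34) = 33 + sqrt((1/2)/5 + (-3 - 1*6))*(-34) = 33 + sqrt((1/2)*(1/5) + (-3 - 6))*(-34) = 33 + sqrt(1/10 - 9)*(-34) = 33 + sqrt(-89/10)*(-34) = 33 + (I*sqrt(890)/10)*(-34) = 33 - 17*I*sqrt(890)/5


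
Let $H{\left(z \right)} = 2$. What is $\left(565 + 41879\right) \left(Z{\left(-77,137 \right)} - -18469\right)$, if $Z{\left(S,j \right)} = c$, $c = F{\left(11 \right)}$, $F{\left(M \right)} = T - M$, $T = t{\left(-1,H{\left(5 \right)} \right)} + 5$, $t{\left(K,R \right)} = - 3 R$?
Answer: $783388908$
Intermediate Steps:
$T = -1$ ($T = \left(-3\right) 2 + 5 = -6 + 5 = -1$)
$F{\left(M \right)} = -1 - M$
$c = -12$ ($c = -1 - 11 = -12$)
$Z{\left(S,j \right)} = -12$
$\left(565 + 41879\right) \left(Z{\left(-77,137 \right)} - -18469\right) = \left(565 + 41879\right) \left(-12 - -18469\right) = 42444 \left(-12 + 18469\right) = 42444 \cdot 18457 = 783388908$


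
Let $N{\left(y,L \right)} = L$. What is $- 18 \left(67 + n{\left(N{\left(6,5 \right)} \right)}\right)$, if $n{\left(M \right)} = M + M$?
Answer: $-1386$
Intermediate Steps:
$n{\left(M \right)} = 2 M$
$- 18 \left(67 + n{\left(N{\left(6,5 \right)} \right)}\right) = - 18 \left(67 + 2 \cdot 5\right) = - 18 \left(67 + 10\right) = \left(-18\right) 77 = -1386$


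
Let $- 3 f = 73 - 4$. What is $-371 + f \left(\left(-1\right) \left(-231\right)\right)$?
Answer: $-5684$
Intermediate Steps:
$f = -23$ ($f = - \frac{73 - 4}{3} = \left(- \frac{1}{3}\right) 69 = -23$)
$-371 + f \left(\left(-1\right) \left(-231\right)\right) = -371 - 23 \left(\left(-1\right) \left(-231\right)\right) = -371 - 5313 = -5684$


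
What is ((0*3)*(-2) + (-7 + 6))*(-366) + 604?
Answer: 970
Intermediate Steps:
((0*3)*(-2) + (-7 + 6))*(-366) + 604 = (0*(-2) - 1)*(-366) + 604 = (0 - 1)*(-366) + 604 = -1*(-366) + 604 = 366 + 604 = 970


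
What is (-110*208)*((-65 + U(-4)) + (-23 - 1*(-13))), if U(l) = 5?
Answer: 1601600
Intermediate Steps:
(-110*208)*((-65 + U(-4)) + (-23 - 1*(-13))) = (-110*208)*((-65 + 5) + (-23 - 1*(-13))) = -22880*(-60 + (-23 + 13)) = -22880*(-60 - 10) = -22880*(-70) = 1601600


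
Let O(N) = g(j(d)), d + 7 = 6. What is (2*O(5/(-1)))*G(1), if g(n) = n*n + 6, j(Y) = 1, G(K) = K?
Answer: 14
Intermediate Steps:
d = -1 (d = -7 + 6 = -1)
g(n) = 6 + n² (g(n) = n² + 6 = 6 + n²)
O(N) = 7 (O(N) = 6 + 1² = 6 + 1 = 7)
(2*O(5/(-1)))*G(1) = (2*7)*1 = 14*1 = 14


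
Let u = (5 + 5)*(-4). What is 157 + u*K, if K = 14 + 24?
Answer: -1363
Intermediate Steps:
K = 38
u = -40 (u = 10*(-4) = -40)
157 + u*K = 157 - 40*38 = 157 - 1520 = -1363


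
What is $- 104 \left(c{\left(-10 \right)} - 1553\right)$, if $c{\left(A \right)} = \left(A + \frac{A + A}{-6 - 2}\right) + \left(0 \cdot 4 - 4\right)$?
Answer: $162708$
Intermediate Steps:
$c{\left(A \right)} = -4 + \frac{3 A}{4}$ ($c{\left(A \right)} = \left(A + \frac{2 A}{-8}\right) + \left(0 - 4\right) = \left(A + 2 A \left(- \frac{1}{8}\right)\right) - 4 = \left(A - \frac{A}{4}\right) - 4 = \frac{3 A}{4} - 4 = -4 + \frac{3 A}{4}$)
$- 104 \left(c{\left(-10 \right)} - 1553\right) = - 104 \left(\left(-4 + \frac{3}{4} \left(-10\right)\right) - 1553\right) = - 104 \left(\left(-4 - \frac{15}{2}\right) - 1553\right) = - 104 \left(- \frac{23}{2} - 1553\right) = \left(-104\right) \left(- \frac{3129}{2}\right) = 162708$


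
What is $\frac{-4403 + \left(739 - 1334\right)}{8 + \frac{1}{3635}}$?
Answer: $- \frac{18167730}{29081} \approx -624.73$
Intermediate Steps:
$\frac{-4403 + \left(739 - 1334\right)}{8 + \frac{1}{3635}} = \frac{-4403 - 595}{\frac{29081}{3635}} = \left(-4998\right) \frac{3635}{29081} = - \frac{18167730}{29081}$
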